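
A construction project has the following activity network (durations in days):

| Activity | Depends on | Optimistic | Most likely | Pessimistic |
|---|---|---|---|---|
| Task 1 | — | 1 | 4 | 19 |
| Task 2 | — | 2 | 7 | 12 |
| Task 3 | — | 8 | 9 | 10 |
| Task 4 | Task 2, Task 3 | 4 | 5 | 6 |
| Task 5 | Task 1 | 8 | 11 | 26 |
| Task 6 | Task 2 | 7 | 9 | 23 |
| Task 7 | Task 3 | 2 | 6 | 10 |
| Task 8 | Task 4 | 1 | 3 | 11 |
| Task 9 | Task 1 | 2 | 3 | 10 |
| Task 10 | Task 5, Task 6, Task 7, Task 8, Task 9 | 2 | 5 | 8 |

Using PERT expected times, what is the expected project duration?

te_Task 1 = (1 + 4·4 + 19)/6 = 36/6 = 6
te_Task 2 = (2 + 4·7 + 12)/6 = 42/6 = 7
te_Task 3 = (8 + 4·9 + 10)/6 = 54/6 = 9
te_Task 4 = (4 + 4·5 + 6)/6 = 30/6 = 5
te_Task 5 = (8 + 4·11 + 26)/6 = 78/6 = 13
te_Task 6 = (7 + 4·9 + 23)/6 = 66/6 = 11
te_Task 7 = (2 + 4·6 + 10)/6 = 36/6 = 6
te_Task 8 = (1 + 4·3 + 11)/6 = 24/6 = 4
te_Task 9 = (2 + 4·3 + 10)/6 = 24/6 = 4
te_Task 10 = (2 + 4·5 + 8)/6 = 30/6 = 5

Forward pass:
ES_Task 1 = 0; EF_Task 1 = 6
ES_Task 2 = 0; EF_Task 2 = 7
ES_Task 3 = 0; EF_Task 3 = 9
ES_Task 4 = max(EF_Task 2=7, EF_Task 3=9) = 9; EF_Task 4 = 9+5 = 14
ES_Task 5 = 6; EF_Task 5 = 6+13 = 19
ES_Task 6 = 7; EF_Task 6 = 7+11 = 18
ES_Task 7 = 9; EF_Task 7 = 9+6 = 15
ES_Task 8 = 14; EF_Task 8 = 14+4 = 18
ES_Task 9 = 6; EF_Task 9 = 6+4 = 10
ES_Task 10 = max(EF_Task 5=19, EF_Task 6=18, EF_Task 7=15, EF_Task 8=18, EF_Task 9=10) = 19; EF_Task 10 = 19+5 = 24
Expected project duration μ = 24 days. Critical path: Task 1 → Task 5 → Task 10.

24 days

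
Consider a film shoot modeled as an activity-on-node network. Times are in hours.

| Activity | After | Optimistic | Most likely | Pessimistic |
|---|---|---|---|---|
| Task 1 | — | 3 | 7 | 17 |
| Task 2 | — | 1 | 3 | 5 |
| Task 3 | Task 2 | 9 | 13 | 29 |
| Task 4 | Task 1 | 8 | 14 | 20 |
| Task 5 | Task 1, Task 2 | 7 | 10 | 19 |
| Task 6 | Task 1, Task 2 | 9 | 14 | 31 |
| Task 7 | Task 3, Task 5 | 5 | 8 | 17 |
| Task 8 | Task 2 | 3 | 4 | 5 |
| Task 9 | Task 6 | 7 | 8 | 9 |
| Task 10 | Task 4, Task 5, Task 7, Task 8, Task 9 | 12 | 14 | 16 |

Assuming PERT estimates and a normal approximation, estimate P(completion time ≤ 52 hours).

te_Task 1 = (3 + 4·7 + 17)/6 = 48/6 = 8; σ²_Task 1 = ((17−3)/6)² = 5.444
te_Task 2 = (1 + 4·3 + 5)/6 = 18/6 = 3; σ²_Task 2 = ((5−1)/6)² = 0.444
te_Task 3 = (9 + 4·13 + 29)/6 = 90/6 = 15; σ²_Task 3 = ((29−9)/6)² = 11.111
te_Task 4 = (8 + 4·14 + 20)/6 = 84/6 = 14; σ²_Task 4 = ((20−8)/6)² = 4.000
te_Task 5 = (7 + 4·10 + 19)/6 = 66/6 = 11; σ²_Task 5 = ((19−7)/6)² = 4.000
te_Task 6 = (9 + 4·14 + 31)/6 = 96/6 = 16; σ²_Task 6 = ((31−9)/6)² = 13.444
te_Task 7 = (5 + 4·8 + 17)/6 = 54/6 = 9; σ²_Task 7 = ((17−5)/6)² = 4.000
te_Task 8 = (3 + 4·4 + 5)/6 = 24/6 = 4; σ²_Task 8 = ((5−3)/6)² = 0.111
te_Task 9 = (7 + 4·8 + 9)/6 = 48/6 = 8; σ²_Task 9 = ((9−7)/6)² = 0.111
te_Task 10 = (12 + 4·14 + 16)/6 = 84/6 = 14; σ²_Task 10 = ((16−12)/6)² = 0.444

Forward pass:
ES_Task 1 = 0; EF_Task 1 = 8
ES_Task 2 = 0; EF_Task 2 = 3
ES_Task 3 = 3; EF_Task 3 = 3+15 = 18
ES_Task 4 = 8; EF_Task 4 = 8+14 = 22
ES_Task 5 = max(EF_Task 1=8, EF_Task 2=3) = 8; EF_Task 5 = 8+11 = 19
ES_Task 6 = max(EF_Task 1=8, EF_Task 2=3) = 8; EF_Task 6 = 8+16 = 24
ES_Task 7 = max(EF_Task 3=18, EF_Task 5=19) = 19; EF_Task 7 = 19+9 = 28
ES_Task 8 = 3; EF_Task 8 = 3+4 = 7
ES_Task 9 = 24; EF_Task 9 = 24+8 = 32
ES_Task 10 = max(EF_Task 4=22, EF_Task 5=19, EF_Task 7=28, EF_Task 8=7, EF_Task 9=32) = 32; EF_Task 10 = 32+14 = 46
Expected project duration μ = 46 hours. Critical path: Task 1 → Task 6 → Task 9 → Task 10.

Variance along critical path = 5.444 + 13.444 + 0.111 + 0.444 = 19.444; σ = √19.444 = 4.410 hours.
Z = (52 − 46) / 4.410 = 1.361
P(T ≤ 52) = Φ(1.361) ≈ 0.913

0.913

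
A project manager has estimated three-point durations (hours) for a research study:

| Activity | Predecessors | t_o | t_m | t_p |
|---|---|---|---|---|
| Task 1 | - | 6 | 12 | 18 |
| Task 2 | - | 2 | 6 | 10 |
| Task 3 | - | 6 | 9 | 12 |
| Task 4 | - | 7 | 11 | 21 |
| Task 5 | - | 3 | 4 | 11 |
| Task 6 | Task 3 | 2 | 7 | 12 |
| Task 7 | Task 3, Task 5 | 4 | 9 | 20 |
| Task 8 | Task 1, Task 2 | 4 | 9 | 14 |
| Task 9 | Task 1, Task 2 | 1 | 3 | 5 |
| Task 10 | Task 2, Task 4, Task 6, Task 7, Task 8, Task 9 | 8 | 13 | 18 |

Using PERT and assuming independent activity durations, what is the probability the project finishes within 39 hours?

0.947

te_Task 1 = (6 + 4·12 + 18)/6 = 72/6 = 12; σ²_Task 1 = ((18−6)/6)² = 4.000
te_Task 2 = (2 + 4·6 + 10)/6 = 36/6 = 6; σ²_Task 2 = ((10−2)/6)² = 1.778
te_Task 3 = (6 + 4·9 + 12)/6 = 54/6 = 9; σ²_Task 3 = ((12−6)/6)² = 1.000
te_Task 4 = (7 + 4·11 + 21)/6 = 72/6 = 12; σ²_Task 4 = ((21−7)/6)² = 5.444
te_Task 5 = (3 + 4·4 + 11)/6 = 30/6 = 5; σ²_Task 5 = ((11−3)/6)² = 1.778
te_Task 6 = (2 + 4·7 + 12)/6 = 42/6 = 7; σ²_Task 6 = ((12−2)/6)² = 2.778
te_Task 7 = (4 + 4·9 + 20)/6 = 60/6 = 10; σ²_Task 7 = ((20−4)/6)² = 7.111
te_Task 8 = (4 + 4·9 + 14)/6 = 54/6 = 9; σ²_Task 8 = ((14−4)/6)² = 2.778
te_Task 9 = (1 + 4·3 + 5)/6 = 18/6 = 3; σ²_Task 9 = ((5−1)/6)² = 0.444
te_Task 10 = (8 + 4·13 + 18)/6 = 78/6 = 13; σ²_Task 10 = ((18−8)/6)² = 2.778

Forward pass:
ES_Task 1 = 0; EF_Task 1 = 12
ES_Task 2 = 0; EF_Task 2 = 6
ES_Task 3 = 0; EF_Task 3 = 9
ES_Task 4 = 0; EF_Task 4 = 12
ES_Task 5 = 0; EF_Task 5 = 5
ES_Task 6 = 9; EF_Task 6 = 9+7 = 16
ES_Task 7 = max(EF_Task 3=9, EF_Task 5=5) = 9; EF_Task 7 = 9+10 = 19
ES_Task 8 = max(EF_Task 1=12, EF_Task 2=6) = 12; EF_Task 8 = 12+9 = 21
ES_Task 9 = max(EF_Task 1=12, EF_Task 2=6) = 12; EF_Task 9 = 12+3 = 15
ES_Task 10 = max(EF_Task 2=6, EF_Task 4=12, EF_Task 6=16, EF_Task 7=19, EF_Task 8=21, EF_Task 9=15) = 21; EF_Task 10 = 21+13 = 34
Expected project duration μ = 34 hours. Critical path: Task 1 → Task 8 → Task 10.

Variance along critical path = 4.000 + 2.778 + 2.778 = 9.556; σ = √9.556 = 3.091 hours.
Z = (39 − 34) / 3.091 = 1.617
P(T ≤ 39) = Φ(1.617) ≈ 0.947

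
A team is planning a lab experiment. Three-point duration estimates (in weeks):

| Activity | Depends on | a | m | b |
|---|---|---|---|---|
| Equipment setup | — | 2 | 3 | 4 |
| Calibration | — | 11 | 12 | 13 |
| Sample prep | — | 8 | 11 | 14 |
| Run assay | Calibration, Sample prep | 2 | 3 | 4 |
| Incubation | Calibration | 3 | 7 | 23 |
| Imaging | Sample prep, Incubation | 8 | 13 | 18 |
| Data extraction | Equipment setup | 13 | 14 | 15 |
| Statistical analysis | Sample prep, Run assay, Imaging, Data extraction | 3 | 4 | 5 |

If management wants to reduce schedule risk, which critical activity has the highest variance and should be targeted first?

te_Equipment setup = (2 + 4·3 + 4)/6 = 18/6 = 3; σ²_Equipment setup = ((4−2)/6)² = 0.111
te_Calibration = (11 + 4·12 + 13)/6 = 72/6 = 12; σ²_Calibration = ((13−11)/6)² = 0.111
te_Sample prep = (8 + 4·11 + 14)/6 = 66/6 = 11; σ²_Sample prep = ((14−8)/6)² = 1.000
te_Run assay = (2 + 4·3 + 4)/6 = 18/6 = 3; σ²_Run assay = ((4−2)/6)² = 0.111
te_Incubation = (3 + 4·7 + 23)/6 = 54/6 = 9; σ²_Incubation = ((23−3)/6)² = 11.111
te_Imaging = (8 + 4·13 + 18)/6 = 78/6 = 13; σ²_Imaging = ((18−8)/6)² = 2.778
te_Data extraction = (13 + 4·14 + 15)/6 = 84/6 = 14; σ²_Data extraction = ((15−13)/6)² = 0.111
te_Statistical analysis = (3 + 4·4 + 5)/6 = 24/6 = 4; σ²_Statistical analysis = ((5−3)/6)² = 0.111

Forward pass:
ES_Equipment setup = 0; EF_Equipment setup = 3
ES_Calibration = 0; EF_Calibration = 12
ES_Sample prep = 0; EF_Sample prep = 11
ES_Run assay = max(EF_Calibration=12, EF_Sample prep=11) = 12; EF_Run assay = 12+3 = 15
ES_Incubation = 12; EF_Incubation = 12+9 = 21
ES_Imaging = max(EF_Sample prep=11, EF_Incubation=21) = 21; EF_Imaging = 21+13 = 34
ES_Data extraction = 3; EF_Data extraction = 3+14 = 17
ES_Statistical analysis = max(EF_Sample prep=11, EF_Run assay=15, EF_Imaging=34, EF_Data extraction=17) = 34; EF_Statistical analysis = 34+4 = 38
Expected project duration μ = 38 weeks. Critical path: Calibration → Incubation → Imaging → Statistical analysis.

Variances on critical path: σ²_Calibration=0.111, σ²_Incubation=11.111, σ²_Imaging=2.778, σ²_Statistical analysis=0.111.
Largest is σ²_Incubation = 11.111.

Incubation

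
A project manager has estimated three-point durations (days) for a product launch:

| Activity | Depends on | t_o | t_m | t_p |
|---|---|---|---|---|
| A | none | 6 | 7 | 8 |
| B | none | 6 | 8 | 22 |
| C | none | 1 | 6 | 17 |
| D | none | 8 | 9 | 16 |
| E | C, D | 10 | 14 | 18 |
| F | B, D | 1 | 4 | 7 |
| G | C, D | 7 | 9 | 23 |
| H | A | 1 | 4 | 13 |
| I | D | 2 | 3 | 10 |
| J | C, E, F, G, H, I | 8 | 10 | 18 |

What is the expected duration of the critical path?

te_A = (6 + 4·7 + 8)/6 = 42/6 = 7
te_B = (6 + 4·8 + 22)/6 = 60/6 = 10
te_C = (1 + 4·6 + 17)/6 = 42/6 = 7
te_D = (8 + 4·9 + 16)/6 = 60/6 = 10
te_E = (10 + 4·14 + 18)/6 = 84/6 = 14
te_F = (1 + 4·4 + 7)/6 = 24/6 = 4
te_G = (7 + 4·9 + 23)/6 = 66/6 = 11
te_H = (1 + 4·4 + 13)/6 = 30/6 = 5
te_I = (2 + 4·3 + 10)/6 = 24/6 = 4
te_J = (8 + 4·10 + 18)/6 = 66/6 = 11

Forward pass:
ES_A = 0; EF_A = 7
ES_B = 0; EF_B = 10
ES_C = 0; EF_C = 7
ES_D = 0; EF_D = 10
ES_E = max(EF_C=7, EF_D=10) = 10; EF_E = 10+14 = 24
ES_F = max(EF_B=10, EF_D=10) = 10; EF_F = 10+4 = 14
ES_G = max(EF_C=7, EF_D=10) = 10; EF_G = 10+11 = 21
ES_H = 7; EF_H = 7+5 = 12
ES_I = 10; EF_I = 10+4 = 14
ES_J = max(EF_C=7, EF_E=24, EF_F=14, EF_G=21, EF_H=12, EF_I=14) = 24; EF_J = 24+11 = 35
Expected project duration μ = 35 days. Critical path: D → E → J.

35 days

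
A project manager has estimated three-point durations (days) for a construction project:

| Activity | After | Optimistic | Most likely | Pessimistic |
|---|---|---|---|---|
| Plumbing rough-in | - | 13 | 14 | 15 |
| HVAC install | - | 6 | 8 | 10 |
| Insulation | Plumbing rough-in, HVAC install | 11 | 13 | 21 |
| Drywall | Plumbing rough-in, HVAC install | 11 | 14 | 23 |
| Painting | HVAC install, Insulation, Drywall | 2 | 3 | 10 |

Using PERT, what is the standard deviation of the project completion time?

te_Plumbing rough-in = (13 + 4·14 + 15)/6 = 84/6 = 14; σ²_Plumbing rough-in = ((15−13)/6)² = 0.111
te_HVAC install = (6 + 4·8 + 10)/6 = 48/6 = 8; σ²_HVAC install = ((10−6)/6)² = 0.444
te_Insulation = (11 + 4·13 + 21)/6 = 84/6 = 14; σ²_Insulation = ((21−11)/6)² = 2.778
te_Drywall = (11 + 4·14 + 23)/6 = 90/6 = 15; σ²_Drywall = ((23−11)/6)² = 4.000
te_Painting = (2 + 4·3 + 10)/6 = 24/6 = 4; σ²_Painting = ((10−2)/6)² = 1.778

Forward pass:
ES_Plumbing rough-in = 0; EF_Plumbing rough-in = 14
ES_HVAC install = 0; EF_HVAC install = 8
ES_Insulation = max(EF_Plumbing rough-in=14, EF_HVAC install=8) = 14; EF_Insulation = 14+14 = 28
ES_Drywall = max(EF_Plumbing rough-in=14, EF_HVAC install=8) = 14; EF_Drywall = 14+15 = 29
ES_Painting = max(EF_HVAC install=8, EF_Insulation=28, EF_Drywall=29) = 29; EF_Painting = 29+4 = 33
Expected project duration μ = 33 days. Critical path: Plumbing rough-in → Drywall → Painting.

Variance along critical path = 0.111 + 4.000 + 1.778 = 5.889
σ = √5.889 = 2.427 days

2.43 days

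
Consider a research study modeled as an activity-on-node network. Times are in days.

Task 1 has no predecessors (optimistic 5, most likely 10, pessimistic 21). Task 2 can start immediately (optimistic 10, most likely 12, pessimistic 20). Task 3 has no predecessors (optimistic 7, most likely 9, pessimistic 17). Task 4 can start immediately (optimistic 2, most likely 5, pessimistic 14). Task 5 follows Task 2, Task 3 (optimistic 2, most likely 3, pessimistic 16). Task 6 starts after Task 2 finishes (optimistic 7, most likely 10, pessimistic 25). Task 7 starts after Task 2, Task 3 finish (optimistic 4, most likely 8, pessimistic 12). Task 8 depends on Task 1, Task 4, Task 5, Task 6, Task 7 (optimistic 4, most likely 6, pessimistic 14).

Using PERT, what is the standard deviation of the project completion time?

te_Task 1 = (5 + 4·10 + 21)/6 = 66/6 = 11; σ²_Task 1 = ((21−5)/6)² = 7.111
te_Task 2 = (10 + 4·12 + 20)/6 = 78/6 = 13; σ²_Task 2 = ((20−10)/6)² = 2.778
te_Task 3 = (7 + 4·9 + 17)/6 = 60/6 = 10; σ²_Task 3 = ((17−7)/6)² = 2.778
te_Task 4 = (2 + 4·5 + 14)/6 = 36/6 = 6; σ²_Task 4 = ((14−2)/6)² = 4.000
te_Task 5 = (2 + 4·3 + 16)/6 = 30/6 = 5; σ²_Task 5 = ((16−2)/6)² = 5.444
te_Task 6 = (7 + 4·10 + 25)/6 = 72/6 = 12; σ²_Task 6 = ((25−7)/6)² = 9.000
te_Task 7 = (4 + 4·8 + 12)/6 = 48/6 = 8; σ²_Task 7 = ((12−4)/6)² = 1.778
te_Task 8 = (4 + 4·6 + 14)/6 = 42/6 = 7; σ²_Task 8 = ((14−4)/6)² = 2.778

Forward pass:
ES_Task 1 = 0; EF_Task 1 = 11
ES_Task 2 = 0; EF_Task 2 = 13
ES_Task 3 = 0; EF_Task 3 = 10
ES_Task 4 = 0; EF_Task 4 = 6
ES_Task 5 = max(EF_Task 2=13, EF_Task 3=10) = 13; EF_Task 5 = 13+5 = 18
ES_Task 6 = 13; EF_Task 6 = 13+12 = 25
ES_Task 7 = max(EF_Task 2=13, EF_Task 3=10) = 13; EF_Task 7 = 13+8 = 21
ES_Task 8 = max(EF_Task 1=11, EF_Task 4=6, EF_Task 5=18, EF_Task 6=25, EF_Task 7=21) = 25; EF_Task 8 = 25+7 = 32
Expected project duration μ = 32 days. Critical path: Task 2 → Task 6 → Task 8.

Variance along critical path = 2.778 + 9.000 + 2.778 = 14.556
σ = √14.556 = 3.815 days

3.82 days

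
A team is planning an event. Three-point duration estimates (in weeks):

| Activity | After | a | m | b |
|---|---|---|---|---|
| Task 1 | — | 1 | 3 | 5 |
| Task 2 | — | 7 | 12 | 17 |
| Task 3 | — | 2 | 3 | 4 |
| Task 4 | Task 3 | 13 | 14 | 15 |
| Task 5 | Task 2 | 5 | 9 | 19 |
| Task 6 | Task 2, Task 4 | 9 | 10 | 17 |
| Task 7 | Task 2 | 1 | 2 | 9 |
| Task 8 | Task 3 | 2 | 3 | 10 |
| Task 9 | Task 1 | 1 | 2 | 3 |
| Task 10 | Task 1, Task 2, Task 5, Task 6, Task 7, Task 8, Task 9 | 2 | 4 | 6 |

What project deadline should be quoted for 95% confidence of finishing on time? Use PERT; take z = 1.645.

te_Task 1 = (1 + 4·3 + 5)/6 = 18/6 = 3; σ²_Task 1 = ((5−1)/6)² = 0.444
te_Task 2 = (7 + 4·12 + 17)/6 = 72/6 = 12; σ²_Task 2 = ((17−7)/6)² = 2.778
te_Task 3 = (2 + 4·3 + 4)/6 = 18/6 = 3; σ²_Task 3 = ((4−2)/6)² = 0.111
te_Task 4 = (13 + 4·14 + 15)/6 = 84/6 = 14; σ²_Task 4 = ((15−13)/6)² = 0.111
te_Task 5 = (5 + 4·9 + 19)/6 = 60/6 = 10; σ²_Task 5 = ((19−5)/6)² = 5.444
te_Task 6 = (9 + 4·10 + 17)/6 = 66/6 = 11; σ²_Task 6 = ((17−9)/6)² = 1.778
te_Task 7 = (1 + 4·2 + 9)/6 = 18/6 = 3; σ²_Task 7 = ((9−1)/6)² = 1.778
te_Task 8 = (2 + 4·3 + 10)/6 = 24/6 = 4; σ²_Task 8 = ((10−2)/6)² = 1.778
te_Task 9 = (1 + 4·2 + 3)/6 = 12/6 = 2; σ²_Task 9 = ((3−1)/6)² = 0.111
te_Task 10 = (2 + 4·4 + 6)/6 = 24/6 = 4; σ²_Task 10 = ((6−2)/6)² = 0.444

Forward pass:
ES_Task 1 = 0; EF_Task 1 = 3
ES_Task 2 = 0; EF_Task 2 = 12
ES_Task 3 = 0; EF_Task 3 = 3
ES_Task 4 = 3; EF_Task 4 = 3+14 = 17
ES_Task 5 = 12; EF_Task 5 = 12+10 = 22
ES_Task 6 = max(EF_Task 2=12, EF_Task 4=17) = 17; EF_Task 6 = 17+11 = 28
ES_Task 7 = 12; EF_Task 7 = 12+3 = 15
ES_Task 8 = 3; EF_Task 8 = 3+4 = 7
ES_Task 9 = 3; EF_Task 9 = 3+2 = 5
ES_Task 10 = max(EF_Task 1=3, EF_Task 2=12, EF_Task 5=22, EF_Task 6=28, EF_Task 7=15, EF_Task 8=7, EF_Task 9=5) = 28; EF_Task 10 = 28+4 = 32
Expected project duration μ = 32 weeks. Critical path: Task 3 → Task 4 → Task 6 → Task 10.

Variance along critical path = 0.111 + 0.111 + 1.778 + 0.444 = 2.444; σ = 1.563 weeks.
D = μ + z·σ = 32 + 1.645·1.563 = 34.6 weeks

34.6 weeks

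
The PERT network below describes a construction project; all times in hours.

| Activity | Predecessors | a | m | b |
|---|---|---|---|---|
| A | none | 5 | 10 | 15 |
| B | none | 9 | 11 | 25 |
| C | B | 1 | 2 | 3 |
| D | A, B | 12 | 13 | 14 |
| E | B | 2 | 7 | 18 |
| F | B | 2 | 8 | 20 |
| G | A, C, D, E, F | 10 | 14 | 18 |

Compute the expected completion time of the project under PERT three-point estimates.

40 hours

te_A = (5 + 4·10 + 15)/6 = 60/6 = 10
te_B = (9 + 4·11 + 25)/6 = 78/6 = 13
te_C = (1 + 4·2 + 3)/6 = 12/6 = 2
te_D = (12 + 4·13 + 14)/6 = 78/6 = 13
te_E = (2 + 4·7 + 18)/6 = 48/6 = 8
te_F = (2 + 4·8 + 20)/6 = 54/6 = 9
te_G = (10 + 4·14 + 18)/6 = 84/6 = 14

Forward pass:
ES_A = 0; EF_A = 10
ES_B = 0; EF_B = 13
ES_C = 13; EF_C = 13+2 = 15
ES_D = max(EF_A=10, EF_B=13) = 13; EF_D = 13+13 = 26
ES_E = 13; EF_E = 13+8 = 21
ES_F = 13; EF_F = 13+9 = 22
ES_G = max(EF_A=10, EF_C=15, EF_D=26, EF_E=21, EF_F=22) = 26; EF_G = 26+14 = 40
Expected project duration μ = 40 hours. Critical path: B → D → G.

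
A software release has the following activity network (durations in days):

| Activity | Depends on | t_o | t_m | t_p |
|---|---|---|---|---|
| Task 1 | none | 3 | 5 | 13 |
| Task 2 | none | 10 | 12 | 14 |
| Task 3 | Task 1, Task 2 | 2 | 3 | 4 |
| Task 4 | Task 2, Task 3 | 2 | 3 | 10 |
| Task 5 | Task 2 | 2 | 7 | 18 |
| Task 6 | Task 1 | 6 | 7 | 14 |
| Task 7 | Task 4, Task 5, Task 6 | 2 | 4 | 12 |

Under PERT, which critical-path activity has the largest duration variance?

Task 5

te_Task 1 = (3 + 4·5 + 13)/6 = 36/6 = 6; σ²_Task 1 = ((13−3)/6)² = 2.778
te_Task 2 = (10 + 4·12 + 14)/6 = 72/6 = 12; σ²_Task 2 = ((14−10)/6)² = 0.444
te_Task 3 = (2 + 4·3 + 4)/6 = 18/6 = 3; σ²_Task 3 = ((4−2)/6)² = 0.111
te_Task 4 = (2 + 4·3 + 10)/6 = 24/6 = 4; σ²_Task 4 = ((10−2)/6)² = 1.778
te_Task 5 = (2 + 4·7 + 18)/6 = 48/6 = 8; σ²_Task 5 = ((18−2)/6)² = 7.111
te_Task 6 = (6 + 4·7 + 14)/6 = 48/6 = 8; σ²_Task 6 = ((14−6)/6)² = 1.778
te_Task 7 = (2 + 4·4 + 12)/6 = 30/6 = 5; σ²_Task 7 = ((12−2)/6)² = 2.778

Forward pass:
ES_Task 1 = 0; EF_Task 1 = 6
ES_Task 2 = 0; EF_Task 2 = 12
ES_Task 3 = max(EF_Task 1=6, EF_Task 2=12) = 12; EF_Task 3 = 12+3 = 15
ES_Task 4 = max(EF_Task 2=12, EF_Task 3=15) = 15; EF_Task 4 = 15+4 = 19
ES_Task 5 = 12; EF_Task 5 = 12+8 = 20
ES_Task 6 = 6; EF_Task 6 = 6+8 = 14
ES_Task 7 = max(EF_Task 4=19, EF_Task 5=20, EF_Task 6=14) = 20; EF_Task 7 = 20+5 = 25
Expected project duration μ = 25 days. Critical path: Task 2 → Task 5 → Task 7.

Variances on critical path: σ²_Task 2=0.444, σ²_Task 5=7.111, σ²_Task 7=2.778.
Largest is σ²_Task 5 = 7.111.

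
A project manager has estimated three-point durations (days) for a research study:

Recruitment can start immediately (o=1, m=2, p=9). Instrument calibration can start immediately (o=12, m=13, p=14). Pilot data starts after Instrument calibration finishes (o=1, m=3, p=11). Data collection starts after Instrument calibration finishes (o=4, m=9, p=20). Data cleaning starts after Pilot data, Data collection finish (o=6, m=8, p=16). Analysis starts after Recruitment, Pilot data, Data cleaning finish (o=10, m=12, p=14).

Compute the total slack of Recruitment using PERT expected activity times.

29 days

te_Recruitment = (1 + 4·2 + 9)/6 = 18/6 = 3
te_Instrument calibration = (12 + 4·13 + 14)/6 = 78/6 = 13
te_Pilot data = (1 + 4·3 + 11)/6 = 24/6 = 4
te_Data collection = (4 + 4·9 + 20)/6 = 60/6 = 10
te_Data cleaning = (6 + 4·8 + 16)/6 = 54/6 = 9
te_Analysis = (10 + 4·12 + 14)/6 = 72/6 = 12

Forward pass:
ES_Recruitment = 0; EF_Recruitment = 3
ES_Instrument calibration = 0; EF_Instrument calibration = 13
ES_Pilot data = 13; EF_Pilot data = 13+4 = 17
ES_Data collection = 13; EF_Data collection = 13+10 = 23
ES_Data cleaning = max(EF_Pilot data=17, EF_Data collection=23) = 23; EF_Data cleaning = 23+9 = 32
ES_Analysis = max(EF_Recruitment=3, EF_Pilot data=17, EF_Data cleaning=32) = 32; EF_Analysis = 32+12 = 44
Expected project duration μ = 44 days. Critical path: Instrument calibration → Data collection → Data cleaning → Analysis.

Backward pass:
LF_Analysis = 44; LS_Analysis = 44−12 = 32
LF_Data cleaning = LS_Analysis = 32; LS_Data cleaning = 32−9 = 23
LF_Data collection = LS_Data cleaning = 23; LS_Data collection = 23−10 = 13
LF_Pilot data = min(LS_Data cleaning=23, LS_Analysis=32) = 23; LS_Pilot data = 23−4 = 19
LF_Instrument calibration = min(LS_Pilot data=19, LS_Data collection=13) = 13; LS_Instrument calibration = 13−13 = 0
LF_Recruitment = LS_Analysis = 32; LS_Recruitment = 32−3 = 29
Slack_Recruitment = LS_Recruitment − ES_Recruitment = 29 − 0 = 29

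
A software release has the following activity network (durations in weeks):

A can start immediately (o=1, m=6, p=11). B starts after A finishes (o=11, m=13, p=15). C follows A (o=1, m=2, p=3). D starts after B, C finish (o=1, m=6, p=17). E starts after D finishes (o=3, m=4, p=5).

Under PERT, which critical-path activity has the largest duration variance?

D

te_A = (1 + 4·6 + 11)/6 = 36/6 = 6; σ²_A = ((11−1)/6)² = 2.778
te_B = (11 + 4·13 + 15)/6 = 78/6 = 13; σ²_B = ((15−11)/6)² = 0.444
te_C = (1 + 4·2 + 3)/6 = 12/6 = 2; σ²_C = ((3−1)/6)² = 0.111
te_D = (1 + 4·6 + 17)/6 = 42/6 = 7; σ²_D = ((17−1)/6)² = 7.111
te_E = (3 + 4·4 + 5)/6 = 24/6 = 4; σ²_E = ((5−3)/6)² = 0.111

Forward pass:
ES_A = 0; EF_A = 6
ES_B = 6; EF_B = 6+13 = 19
ES_C = 6; EF_C = 6+2 = 8
ES_D = max(EF_B=19, EF_C=8) = 19; EF_D = 19+7 = 26
ES_E = 26; EF_E = 26+4 = 30
Expected project duration μ = 30 weeks. Critical path: A → B → D → E.

Variances on critical path: σ²_A=2.778, σ²_B=0.444, σ²_D=7.111, σ²_E=0.111.
Largest is σ²_D = 7.111.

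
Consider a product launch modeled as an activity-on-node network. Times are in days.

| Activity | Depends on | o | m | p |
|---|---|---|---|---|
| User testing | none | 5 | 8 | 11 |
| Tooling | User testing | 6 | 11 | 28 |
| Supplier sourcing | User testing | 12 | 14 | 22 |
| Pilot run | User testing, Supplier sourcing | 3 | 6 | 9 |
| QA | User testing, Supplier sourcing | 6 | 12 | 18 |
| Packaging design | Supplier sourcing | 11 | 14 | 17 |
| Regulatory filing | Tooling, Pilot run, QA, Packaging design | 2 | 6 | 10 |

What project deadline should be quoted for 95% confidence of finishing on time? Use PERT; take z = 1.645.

47.2 days

te_User testing = (5 + 4·8 + 11)/6 = 48/6 = 8; σ²_User testing = ((11−5)/6)² = 1.000
te_Tooling = (6 + 4·11 + 28)/6 = 78/6 = 13; σ²_Tooling = ((28−6)/6)² = 13.444
te_Supplier sourcing = (12 + 4·14 + 22)/6 = 90/6 = 15; σ²_Supplier sourcing = ((22−12)/6)² = 2.778
te_Pilot run = (3 + 4·6 + 9)/6 = 36/6 = 6; σ²_Pilot run = ((9−3)/6)² = 1.000
te_QA = (6 + 4·12 + 18)/6 = 72/6 = 12; σ²_QA = ((18−6)/6)² = 4.000
te_Packaging design = (11 + 4·14 + 17)/6 = 84/6 = 14; σ²_Packaging design = ((17−11)/6)² = 1.000
te_Regulatory filing = (2 + 4·6 + 10)/6 = 36/6 = 6; σ²_Regulatory filing = ((10−2)/6)² = 1.778

Forward pass:
ES_User testing = 0; EF_User testing = 8
ES_Tooling = 8; EF_Tooling = 8+13 = 21
ES_Supplier sourcing = 8; EF_Supplier sourcing = 8+15 = 23
ES_Pilot run = max(EF_User testing=8, EF_Supplier sourcing=23) = 23; EF_Pilot run = 23+6 = 29
ES_QA = max(EF_User testing=8, EF_Supplier sourcing=23) = 23; EF_QA = 23+12 = 35
ES_Packaging design = 23; EF_Packaging design = 23+14 = 37
ES_Regulatory filing = max(EF_Tooling=21, EF_Pilot run=29, EF_QA=35, EF_Packaging design=37) = 37; EF_Regulatory filing = 37+6 = 43
Expected project duration μ = 43 days. Critical path: User testing → Supplier sourcing → Packaging design → Regulatory filing.

Variance along critical path = 1.000 + 2.778 + 1.000 + 1.778 = 6.556; σ = 2.560 days.
D = μ + z·σ = 43 + 1.645·2.560 = 47.2 days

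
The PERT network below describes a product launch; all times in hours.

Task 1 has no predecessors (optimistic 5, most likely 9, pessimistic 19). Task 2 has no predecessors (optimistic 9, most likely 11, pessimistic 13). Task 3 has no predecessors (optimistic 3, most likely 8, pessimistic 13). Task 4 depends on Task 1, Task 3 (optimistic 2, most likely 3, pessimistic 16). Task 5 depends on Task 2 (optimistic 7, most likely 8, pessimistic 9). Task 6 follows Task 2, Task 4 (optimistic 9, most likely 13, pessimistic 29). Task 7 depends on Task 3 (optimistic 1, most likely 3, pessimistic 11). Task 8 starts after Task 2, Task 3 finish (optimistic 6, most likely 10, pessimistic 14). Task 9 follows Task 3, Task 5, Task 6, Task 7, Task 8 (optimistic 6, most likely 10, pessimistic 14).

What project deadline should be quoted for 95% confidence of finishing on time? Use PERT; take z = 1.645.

48.0 hours

te_Task 1 = (5 + 4·9 + 19)/6 = 60/6 = 10; σ²_Task 1 = ((19−5)/6)² = 5.444
te_Task 2 = (9 + 4·11 + 13)/6 = 66/6 = 11; σ²_Task 2 = ((13−9)/6)² = 0.444
te_Task 3 = (3 + 4·8 + 13)/6 = 48/6 = 8; σ²_Task 3 = ((13−3)/6)² = 2.778
te_Task 4 = (2 + 4·3 + 16)/6 = 30/6 = 5; σ²_Task 4 = ((16−2)/6)² = 5.444
te_Task 5 = (7 + 4·8 + 9)/6 = 48/6 = 8; σ²_Task 5 = ((9−7)/6)² = 0.111
te_Task 6 = (9 + 4·13 + 29)/6 = 90/6 = 15; σ²_Task 6 = ((29−9)/6)² = 11.111
te_Task 7 = (1 + 4·3 + 11)/6 = 24/6 = 4; σ²_Task 7 = ((11−1)/6)² = 2.778
te_Task 8 = (6 + 4·10 + 14)/6 = 60/6 = 10; σ²_Task 8 = ((14−6)/6)² = 1.778
te_Task 9 = (6 + 4·10 + 14)/6 = 60/6 = 10; σ²_Task 9 = ((14−6)/6)² = 1.778

Forward pass:
ES_Task 1 = 0; EF_Task 1 = 10
ES_Task 2 = 0; EF_Task 2 = 11
ES_Task 3 = 0; EF_Task 3 = 8
ES_Task 4 = max(EF_Task 1=10, EF_Task 3=8) = 10; EF_Task 4 = 10+5 = 15
ES_Task 5 = 11; EF_Task 5 = 11+8 = 19
ES_Task 6 = max(EF_Task 2=11, EF_Task 4=15) = 15; EF_Task 6 = 15+15 = 30
ES_Task 7 = 8; EF_Task 7 = 8+4 = 12
ES_Task 8 = max(EF_Task 2=11, EF_Task 3=8) = 11; EF_Task 8 = 11+10 = 21
ES_Task 9 = max(EF_Task 3=8, EF_Task 5=19, EF_Task 6=30, EF_Task 7=12, EF_Task 8=21) = 30; EF_Task 9 = 30+10 = 40
Expected project duration μ = 40 hours. Critical path: Task 1 → Task 4 → Task 6 → Task 9.

Variance along critical path = 5.444 + 5.444 + 11.111 + 1.778 = 23.778; σ = 4.876 hours.
D = μ + z·σ = 40 + 1.645·4.876 = 48.0 hours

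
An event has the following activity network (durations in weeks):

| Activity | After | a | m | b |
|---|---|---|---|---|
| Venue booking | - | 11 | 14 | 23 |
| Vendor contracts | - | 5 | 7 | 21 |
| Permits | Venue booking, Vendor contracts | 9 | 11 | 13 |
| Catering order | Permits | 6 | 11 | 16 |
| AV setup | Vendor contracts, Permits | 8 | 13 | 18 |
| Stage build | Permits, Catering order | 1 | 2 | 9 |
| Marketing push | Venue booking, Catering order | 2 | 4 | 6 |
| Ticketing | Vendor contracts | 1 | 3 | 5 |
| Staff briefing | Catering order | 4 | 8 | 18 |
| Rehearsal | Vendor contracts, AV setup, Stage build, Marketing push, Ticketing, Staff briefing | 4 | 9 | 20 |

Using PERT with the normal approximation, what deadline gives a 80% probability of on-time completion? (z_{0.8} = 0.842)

te_Venue booking = (11 + 4·14 + 23)/6 = 90/6 = 15; σ²_Venue booking = ((23−11)/6)² = 4.000
te_Vendor contracts = (5 + 4·7 + 21)/6 = 54/6 = 9; σ²_Vendor contracts = ((21−5)/6)² = 7.111
te_Permits = (9 + 4·11 + 13)/6 = 66/6 = 11; σ²_Permits = ((13−9)/6)² = 0.444
te_Catering order = (6 + 4·11 + 16)/6 = 66/6 = 11; σ²_Catering order = ((16−6)/6)² = 2.778
te_AV setup = (8 + 4·13 + 18)/6 = 78/6 = 13; σ²_AV setup = ((18−8)/6)² = 2.778
te_Stage build = (1 + 4·2 + 9)/6 = 18/6 = 3; σ²_Stage build = ((9−1)/6)² = 1.778
te_Marketing push = (2 + 4·4 + 6)/6 = 24/6 = 4; σ²_Marketing push = ((6−2)/6)² = 0.444
te_Ticketing = (1 + 4·3 + 5)/6 = 18/6 = 3; σ²_Ticketing = ((5−1)/6)² = 0.444
te_Staff briefing = (4 + 4·8 + 18)/6 = 54/6 = 9; σ²_Staff briefing = ((18−4)/6)² = 5.444
te_Rehearsal = (4 + 4·9 + 20)/6 = 60/6 = 10; σ²_Rehearsal = ((20−4)/6)² = 7.111

Forward pass:
ES_Venue booking = 0; EF_Venue booking = 15
ES_Vendor contracts = 0; EF_Vendor contracts = 9
ES_Permits = max(EF_Venue booking=15, EF_Vendor contracts=9) = 15; EF_Permits = 15+11 = 26
ES_Catering order = 26; EF_Catering order = 26+11 = 37
ES_AV setup = max(EF_Vendor contracts=9, EF_Permits=26) = 26; EF_AV setup = 26+13 = 39
ES_Stage build = max(EF_Permits=26, EF_Catering order=37) = 37; EF_Stage build = 37+3 = 40
ES_Marketing push = max(EF_Venue booking=15, EF_Catering order=37) = 37; EF_Marketing push = 37+4 = 41
ES_Ticketing = 9; EF_Ticketing = 9+3 = 12
ES_Staff briefing = 37; EF_Staff briefing = 37+9 = 46
ES_Rehearsal = max(EF_Vendor contracts=9, EF_AV setup=39, EF_Stage build=40, EF_Marketing push=41, EF_Ticketing=12, EF_Staff briefing=46) = 46; EF_Rehearsal = 46+10 = 56
Expected project duration μ = 56 weeks. Critical path: Venue booking → Permits → Catering order → Staff briefing → Rehearsal.

Variance along critical path = 4.000 + 0.444 + 2.778 + 5.444 + 7.111 = 19.778; σ = 4.447 weeks.
D = μ + z·σ = 56 + 0.842·4.447 = 59.7 weeks

59.7 weeks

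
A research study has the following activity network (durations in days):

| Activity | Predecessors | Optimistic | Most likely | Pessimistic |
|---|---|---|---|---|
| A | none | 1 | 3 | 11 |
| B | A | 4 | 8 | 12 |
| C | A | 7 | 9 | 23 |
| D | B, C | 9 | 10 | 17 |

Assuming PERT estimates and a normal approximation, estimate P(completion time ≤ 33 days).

0.980

te_A = (1 + 4·3 + 11)/6 = 24/6 = 4; σ²_A = ((11−1)/6)² = 2.778
te_B = (4 + 4·8 + 12)/6 = 48/6 = 8; σ²_B = ((12−4)/6)² = 1.778
te_C = (7 + 4·9 + 23)/6 = 66/6 = 11; σ²_C = ((23−7)/6)² = 7.111
te_D = (9 + 4·10 + 17)/6 = 66/6 = 11; σ²_D = ((17−9)/6)² = 1.778

Forward pass:
ES_A = 0; EF_A = 4
ES_B = 4; EF_B = 4+8 = 12
ES_C = 4; EF_C = 4+11 = 15
ES_D = max(EF_B=12, EF_C=15) = 15; EF_D = 15+11 = 26
Expected project duration μ = 26 days. Critical path: A → C → D.

Variance along critical path = 2.778 + 7.111 + 1.778 = 11.667; σ = √11.667 = 3.416 days.
Z = (33 − 26) / 3.416 = 2.049
P(T ≤ 33) = Φ(2.049) ≈ 0.980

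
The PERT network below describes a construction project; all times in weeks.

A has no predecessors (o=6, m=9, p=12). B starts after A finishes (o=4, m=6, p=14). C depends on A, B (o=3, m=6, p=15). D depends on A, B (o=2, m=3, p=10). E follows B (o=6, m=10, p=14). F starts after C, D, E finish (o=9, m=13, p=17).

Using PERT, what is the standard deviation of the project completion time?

te_A = (6 + 4·9 + 12)/6 = 54/6 = 9; σ²_A = ((12−6)/6)² = 1.000
te_B = (4 + 4·6 + 14)/6 = 42/6 = 7; σ²_B = ((14−4)/6)² = 2.778
te_C = (3 + 4·6 + 15)/6 = 42/6 = 7; σ²_C = ((15−3)/6)² = 4.000
te_D = (2 + 4·3 + 10)/6 = 24/6 = 4; σ²_D = ((10−2)/6)² = 1.778
te_E = (6 + 4·10 + 14)/6 = 60/6 = 10; σ²_E = ((14−6)/6)² = 1.778
te_F = (9 + 4·13 + 17)/6 = 78/6 = 13; σ²_F = ((17−9)/6)² = 1.778

Forward pass:
ES_A = 0; EF_A = 9
ES_B = 9; EF_B = 9+7 = 16
ES_C = max(EF_A=9, EF_B=16) = 16; EF_C = 16+7 = 23
ES_D = max(EF_A=9, EF_B=16) = 16; EF_D = 16+4 = 20
ES_E = 16; EF_E = 16+10 = 26
ES_F = max(EF_C=23, EF_D=20, EF_E=26) = 26; EF_F = 26+13 = 39
Expected project duration μ = 39 weeks. Critical path: A → B → E → F.

Variance along critical path = 1.000 + 2.778 + 1.778 + 1.778 = 7.333
σ = √7.333 = 2.708 weeks

2.71 weeks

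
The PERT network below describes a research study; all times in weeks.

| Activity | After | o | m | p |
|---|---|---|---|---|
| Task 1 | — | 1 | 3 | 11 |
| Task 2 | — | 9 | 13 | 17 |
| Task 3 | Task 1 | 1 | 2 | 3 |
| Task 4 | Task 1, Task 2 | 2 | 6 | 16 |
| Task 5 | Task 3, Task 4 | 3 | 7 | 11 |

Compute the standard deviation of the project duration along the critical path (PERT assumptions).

te_Task 1 = (1 + 4·3 + 11)/6 = 24/6 = 4; σ²_Task 1 = ((11−1)/6)² = 2.778
te_Task 2 = (9 + 4·13 + 17)/6 = 78/6 = 13; σ²_Task 2 = ((17−9)/6)² = 1.778
te_Task 3 = (1 + 4·2 + 3)/6 = 12/6 = 2; σ²_Task 3 = ((3−1)/6)² = 0.111
te_Task 4 = (2 + 4·6 + 16)/6 = 42/6 = 7; σ²_Task 4 = ((16−2)/6)² = 5.444
te_Task 5 = (3 + 4·7 + 11)/6 = 42/6 = 7; σ²_Task 5 = ((11−3)/6)² = 1.778

Forward pass:
ES_Task 1 = 0; EF_Task 1 = 4
ES_Task 2 = 0; EF_Task 2 = 13
ES_Task 3 = 4; EF_Task 3 = 4+2 = 6
ES_Task 4 = max(EF_Task 1=4, EF_Task 2=13) = 13; EF_Task 4 = 13+7 = 20
ES_Task 5 = max(EF_Task 3=6, EF_Task 4=20) = 20; EF_Task 5 = 20+7 = 27
Expected project duration μ = 27 weeks. Critical path: Task 2 → Task 4 → Task 5.

Variance along critical path = 1.778 + 5.444 + 1.778 = 9.000
σ = √9.000 = 3.000 weeks

3.00 weeks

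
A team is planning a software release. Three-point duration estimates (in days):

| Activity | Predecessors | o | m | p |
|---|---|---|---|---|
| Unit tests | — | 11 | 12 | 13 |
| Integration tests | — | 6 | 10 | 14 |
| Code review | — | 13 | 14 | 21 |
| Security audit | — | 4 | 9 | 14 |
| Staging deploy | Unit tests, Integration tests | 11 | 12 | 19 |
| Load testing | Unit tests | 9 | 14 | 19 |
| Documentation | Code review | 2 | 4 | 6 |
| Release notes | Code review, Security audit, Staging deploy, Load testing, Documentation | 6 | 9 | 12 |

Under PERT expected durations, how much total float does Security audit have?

te_Unit tests = (11 + 4·12 + 13)/6 = 72/6 = 12
te_Integration tests = (6 + 4·10 + 14)/6 = 60/6 = 10
te_Code review = (13 + 4·14 + 21)/6 = 90/6 = 15
te_Security audit = (4 + 4·9 + 14)/6 = 54/6 = 9
te_Staging deploy = (11 + 4·12 + 19)/6 = 78/6 = 13
te_Load testing = (9 + 4·14 + 19)/6 = 84/6 = 14
te_Documentation = (2 + 4·4 + 6)/6 = 24/6 = 4
te_Release notes = (6 + 4·9 + 12)/6 = 54/6 = 9

Forward pass:
ES_Unit tests = 0; EF_Unit tests = 12
ES_Integration tests = 0; EF_Integration tests = 10
ES_Code review = 0; EF_Code review = 15
ES_Security audit = 0; EF_Security audit = 9
ES_Staging deploy = max(EF_Unit tests=12, EF_Integration tests=10) = 12; EF_Staging deploy = 12+13 = 25
ES_Load testing = 12; EF_Load testing = 12+14 = 26
ES_Documentation = 15; EF_Documentation = 15+4 = 19
ES_Release notes = max(EF_Code review=15, EF_Security audit=9, EF_Staging deploy=25, EF_Load testing=26, EF_Documentation=19) = 26; EF_Release notes = 26+9 = 35
Expected project duration μ = 35 days. Critical path: Unit tests → Load testing → Release notes.

Backward pass:
LF_Release notes = 35; LS_Release notes = 35−9 = 26
LF_Documentation = LS_Release notes = 26; LS_Documentation = 26−4 = 22
LF_Load testing = LS_Release notes = 26; LS_Load testing = 26−14 = 12
LF_Staging deploy = LS_Release notes = 26; LS_Staging deploy = 26−13 = 13
LF_Security audit = LS_Release notes = 26; LS_Security audit = 26−9 = 17
LF_Code review = min(LS_Documentation=22, LS_Release notes=26) = 22; LS_Code review = 22−15 = 7
LF_Integration tests = LS_Staging deploy = 13; LS_Integration tests = 13−10 = 3
LF_Unit tests = min(LS_Staging deploy=13, LS_Load testing=12) = 12; LS_Unit tests = 12−12 = 0
Slack_Security audit = LS_Security audit − ES_Security audit = 17 − 0 = 17

17 days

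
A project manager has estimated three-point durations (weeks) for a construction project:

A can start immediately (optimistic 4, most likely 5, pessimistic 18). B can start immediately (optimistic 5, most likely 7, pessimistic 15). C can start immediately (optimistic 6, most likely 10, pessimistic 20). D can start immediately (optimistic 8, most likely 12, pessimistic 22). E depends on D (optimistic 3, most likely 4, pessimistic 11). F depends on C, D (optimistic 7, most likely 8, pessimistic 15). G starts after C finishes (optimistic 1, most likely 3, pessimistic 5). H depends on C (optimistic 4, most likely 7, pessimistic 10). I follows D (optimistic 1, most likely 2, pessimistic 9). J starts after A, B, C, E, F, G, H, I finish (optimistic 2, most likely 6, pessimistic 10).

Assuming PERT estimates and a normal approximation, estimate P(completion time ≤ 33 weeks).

0.952

te_A = (4 + 4·5 + 18)/6 = 42/6 = 7; σ²_A = ((18−4)/6)² = 5.444
te_B = (5 + 4·7 + 15)/6 = 48/6 = 8; σ²_B = ((15−5)/6)² = 2.778
te_C = (6 + 4·10 + 20)/6 = 66/6 = 11; σ²_C = ((20−6)/6)² = 5.444
te_D = (8 + 4·12 + 22)/6 = 78/6 = 13; σ²_D = ((22−8)/6)² = 5.444
te_E = (3 + 4·4 + 11)/6 = 30/6 = 5; σ²_E = ((11−3)/6)² = 1.778
te_F = (7 + 4·8 + 15)/6 = 54/6 = 9; σ²_F = ((15−7)/6)² = 1.778
te_G = (1 + 4·3 + 5)/6 = 18/6 = 3; σ²_G = ((5−1)/6)² = 0.444
te_H = (4 + 4·7 + 10)/6 = 42/6 = 7; σ²_H = ((10−4)/6)² = 1.000
te_I = (1 + 4·2 + 9)/6 = 18/6 = 3; σ²_I = ((9−1)/6)² = 1.778
te_J = (2 + 4·6 + 10)/6 = 36/6 = 6; σ²_J = ((10−2)/6)² = 1.778

Forward pass:
ES_A = 0; EF_A = 7
ES_B = 0; EF_B = 8
ES_C = 0; EF_C = 11
ES_D = 0; EF_D = 13
ES_E = 13; EF_E = 13+5 = 18
ES_F = max(EF_C=11, EF_D=13) = 13; EF_F = 13+9 = 22
ES_G = 11; EF_G = 11+3 = 14
ES_H = 11; EF_H = 11+7 = 18
ES_I = 13; EF_I = 13+3 = 16
ES_J = max(EF_A=7, EF_B=8, EF_C=11, EF_E=18, EF_F=22, EF_G=14, EF_H=18, EF_I=16) = 22; EF_J = 22+6 = 28
Expected project duration μ = 28 weeks. Critical path: D → F → J.

Variance along critical path = 5.444 + 1.778 + 1.778 = 9.000; σ = √9.000 = 3.000 weeks.
Z = (33 − 28) / 3.000 = 1.667
P(T ≤ 33) = Φ(1.667) ≈ 0.952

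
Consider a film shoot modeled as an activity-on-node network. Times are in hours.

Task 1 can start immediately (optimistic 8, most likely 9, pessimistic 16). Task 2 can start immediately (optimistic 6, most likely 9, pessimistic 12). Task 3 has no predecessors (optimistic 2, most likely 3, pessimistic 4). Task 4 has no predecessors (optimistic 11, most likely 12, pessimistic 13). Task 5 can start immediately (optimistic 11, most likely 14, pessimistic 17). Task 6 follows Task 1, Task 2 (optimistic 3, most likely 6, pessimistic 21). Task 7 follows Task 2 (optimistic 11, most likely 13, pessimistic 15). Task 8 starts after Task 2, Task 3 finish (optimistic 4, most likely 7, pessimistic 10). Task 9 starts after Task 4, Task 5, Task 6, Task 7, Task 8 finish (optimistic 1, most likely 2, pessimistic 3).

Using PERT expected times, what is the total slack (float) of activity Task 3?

12 hours

te_Task 1 = (8 + 4·9 + 16)/6 = 60/6 = 10
te_Task 2 = (6 + 4·9 + 12)/6 = 54/6 = 9
te_Task 3 = (2 + 4·3 + 4)/6 = 18/6 = 3
te_Task 4 = (11 + 4·12 + 13)/6 = 72/6 = 12
te_Task 5 = (11 + 4·14 + 17)/6 = 84/6 = 14
te_Task 6 = (3 + 4·6 + 21)/6 = 48/6 = 8
te_Task 7 = (11 + 4·13 + 15)/6 = 78/6 = 13
te_Task 8 = (4 + 4·7 + 10)/6 = 42/6 = 7
te_Task 9 = (1 + 4·2 + 3)/6 = 12/6 = 2

Forward pass:
ES_Task 1 = 0; EF_Task 1 = 10
ES_Task 2 = 0; EF_Task 2 = 9
ES_Task 3 = 0; EF_Task 3 = 3
ES_Task 4 = 0; EF_Task 4 = 12
ES_Task 5 = 0; EF_Task 5 = 14
ES_Task 6 = max(EF_Task 1=10, EF_Task 2=9) = 10; EF_Task 6 = 10+8 = 18
ES_Task 7 = 9; EF_Task 7 = 9+13 = 22
ES_Task 8 = max(EF_Task 2=9, EF_Task 3=3) = 9; EF_Task 8 = 9+7 = 16
ES_Task 9 = max(EF_Task 4=12, EF_Task 5=14, EF_Task 6=18, EF_Task 7=22, EF_Task 8=16) = 22; EF_Task 9 = 22+2 = 24
Expected project duration μ = 24 hours. Critical path: Task 2 → Task 7 → Task 9.

Backward pass:
LF_Task 9 = 24; LS_Task 9 = 24−2 = 22
LF_Task 8 = LS_Task 9 = 22; LS_Task 8 = 22−7 = 15
LF_Task 7 = LS_Task 9 = 22; LS_Task 7 = 22−13 = 9
LF_Task 6 = LS_Task 9 = 22; LS_Task 6 = 22−8 = 14
LF_Task 5 = LS_Task 9 = 22; LS_Task 5 = 22−14 = 8
LF_Task 4 = LS_Task 9 = 22; LS_Task 4 = 22−12 = 10
LF_Task 3 = LS_Task 8 = 15; LS_Task 3 = 15−3 = 12
LF_Task 2 = min(LS_Task 6=14, LS_Task 7=9, LS_Task 8=15) = 9; LS_Task 2 = 9−9 = 0
LF_Task 1 = LS_Task 6 = 14; LS_Task 1 = 14−10 = 4
Slack_Task 3 = LS_Task 3 − ES_Task 3 = 12 − 0 = 12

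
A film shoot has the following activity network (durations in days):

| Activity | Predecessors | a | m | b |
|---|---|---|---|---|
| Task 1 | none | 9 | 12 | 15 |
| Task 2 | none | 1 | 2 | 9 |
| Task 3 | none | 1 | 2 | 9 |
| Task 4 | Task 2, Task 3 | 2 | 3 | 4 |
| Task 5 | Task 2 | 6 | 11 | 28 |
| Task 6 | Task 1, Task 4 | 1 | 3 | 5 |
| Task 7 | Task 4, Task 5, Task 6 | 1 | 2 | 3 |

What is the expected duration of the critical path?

te_Task 1 = (9 + 4·12 + 15)/6 = 72/6 = 12
te_Task 2 = (1 + 4·2 + 9)/6 = 18/6 = 3
te_Task 3 = (1 + 4·2 + 9)/6 = 18/6 = 3
te_Task 4 = (2 + 4·3 + 4)/6 = 18/6 = 3
te_Task 5 = (6 + 4·11 + 28)/6 = 78/6 = 13
te_Task 6 = (1 + 4·3 + 5)/6 = 18/6 = 3
te_Task 7 = (1 + 4·2 + 3)/6 = 12/6 = 2

Forward pass:
ES_Task 1 = 0; EF_Task 1 = 12
ES_Task 2 = 0; EF_Task 2 = 3
ES_Task 3 = 0; EF_Task 3 = 3
ES_Task 4 = max(EF_Task 2=3, EF_Task 3=3) = 3; EF_Task 4 = 3+3 = 6
ES_Task 5 = 3; EF_Task 5 = 3+13 = 16
ES_Task 6 = max(EF_Task 1=12, EF_Task 4=6) = 12; EF_Task 6 = 12+3 = 15
ES_Task 7 = max(EF_Task 4=6, EF_Task 5=16, EF_Task 6=15) = 16; EF_Task 7 = 16+2 = 18
Expected project duration μ = 18 days. Critical path: Task 2 → Task 5 → Task 7.

18 days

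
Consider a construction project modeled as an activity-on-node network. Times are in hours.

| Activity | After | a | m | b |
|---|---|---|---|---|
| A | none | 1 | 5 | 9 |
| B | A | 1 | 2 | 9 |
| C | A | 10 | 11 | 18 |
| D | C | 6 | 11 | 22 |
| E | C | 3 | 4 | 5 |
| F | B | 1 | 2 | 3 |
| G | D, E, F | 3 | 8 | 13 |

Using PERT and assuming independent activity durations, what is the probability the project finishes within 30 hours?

te_A = (1 + 4·5 + 9)/6 = 30/6 = 5; σ²_A = ((9−1)/6)² = 1.778
te_B = (1 + 4·2 + 9)/6 = 18/6 = 3; σ²_B = ((9−1)/6)² = 1.778
te_C = (10 + 4·11 + 18)/6 = 72/6 = 12; σ²_C = ((18−10)/6)² = 1.778
te_D = (6 + 4·11 + 22)/6 = 72/6 = 12; σ²_D = ((22−6)/6)² = 7.111
te_E = (3 + 4·4 + 5)/6 = 24/6 = 4; σ²_E = ((5−3)/6)² = 0.111
te_F = (1 + 4·2 + 3)/6 = 12/6 = 2; σ²_F = ((3−1)/6)² = 0.111
te_G = (3 + 4·8 + 13)/6 = 48/6 = 8; σ²_G = ((13−3)/6)² = 2.778

Forward pass:
ES_A = 0; EF_A = 5
ES_B = 5; EF_B = 5+3 = 8
ES_C = 5; EF_C = 5+12 = 17
ES_D = 17; EF_D = 17+12 = 29
ES_E = 17; EF_E = 17+4 = 21
ES_F = 8; EF_F = 8+2 = 10
ES_G = max(EF_D=29, EF_E=21, EF_F=10) = 29; EF_G = 29+8 = 37
Expected project duration μ = 37 hours. Critical path: A → C → D → G.

Variance along critical path = 1.778 + 1.778 + 7.111 + 2.778 = 13.444; σ = √13.444 = 3.667 hours.
Z = (30 − 37) / 3.667 = -1.909
P(T ≤ 30) = Φ(-1.909) ≈ 0.028

0.028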